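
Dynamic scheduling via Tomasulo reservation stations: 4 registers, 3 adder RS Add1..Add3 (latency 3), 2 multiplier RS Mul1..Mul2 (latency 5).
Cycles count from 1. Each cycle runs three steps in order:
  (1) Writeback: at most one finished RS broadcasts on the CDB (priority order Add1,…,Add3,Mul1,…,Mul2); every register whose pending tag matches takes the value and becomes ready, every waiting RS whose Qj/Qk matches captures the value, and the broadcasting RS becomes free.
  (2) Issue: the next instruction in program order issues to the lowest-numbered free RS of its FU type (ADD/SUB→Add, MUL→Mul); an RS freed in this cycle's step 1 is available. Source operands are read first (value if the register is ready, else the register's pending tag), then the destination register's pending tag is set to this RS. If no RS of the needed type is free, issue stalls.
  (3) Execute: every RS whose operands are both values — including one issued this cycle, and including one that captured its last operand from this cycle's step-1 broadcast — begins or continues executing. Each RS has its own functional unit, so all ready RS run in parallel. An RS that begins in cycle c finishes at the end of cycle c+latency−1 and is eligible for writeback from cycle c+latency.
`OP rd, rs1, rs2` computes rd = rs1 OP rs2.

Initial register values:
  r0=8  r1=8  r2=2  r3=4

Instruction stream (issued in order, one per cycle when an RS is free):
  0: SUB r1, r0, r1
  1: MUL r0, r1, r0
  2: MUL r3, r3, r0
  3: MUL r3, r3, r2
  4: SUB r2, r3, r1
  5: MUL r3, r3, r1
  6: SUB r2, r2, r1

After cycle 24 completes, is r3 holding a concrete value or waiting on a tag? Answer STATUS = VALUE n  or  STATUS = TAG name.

  c1: issue SUB r1<-Add1  regs: r0:8,r1:Add1,r2:2,r3:4
  c2: issue MUL r0<-Mul1  regs: r0:Mul1,r1:Add1,r2:2,r3:4
  c3: issue MUL r3<-Mul2  regs: r0:Mul1,r1:Add1,r2:2,r3:Mul2
  c4: CDB Add1=0; stall  regs: r0:Mul1,r1:0,r2:2,r3:Mul2
  c5: stall  regs: r0:Mul1,r1:0,r2:2,r3:Mul2
  c6: stall  regs: r0:Mul1,r1:0,r2:2,r3:Mul2
  c7: stall  regs: r0:Mul1,r1:0,r2:2,r3:Mul2
  c8: stall  regs: r0:Mul1,r1:0,r2:2,r3:Mul2
  c9: CDB Mul1=0; issue MUL r3<-Mul1  regs: r0:0,r1:0,r2:2,r3:Mul1
  c10: issue SUB r2<-Add1  regs: r0:0,r1:0,r2:Add1,r3:Mul1
  c11: stall  regs: r0:0,r1:0,r2:Add1,r3:Mul1
  c12: stall  regs: r0:0,r1:0,r2:Add1,r3:Mul1
  c13: stall  regs: r0:0,r1:0,r2:Add1,r3:Mul1
  c14: CDB Mul2=0; issue MUL r3<-Mul2  regs: r0:0,r1:0,r2:Add1,r3:Mul2
  c15: issue SUB r2<-Add2  regs: r0:0,r1:0,r2:Add2,r3:Mul2
  c16: -  regs: r0:0,r1:0,r2:Add2,r3:Mul2
  c17: -  regs: r0:0,r1:0,r2:Add2,r3:Mul2
  c18: -  regs: r0:0,r1:0,r2:Add2,r3:Mul2
  c19: CDB Mul1=0  regs: r0:0,r1:0,r2:Add2,r3:Mul2
  c20: -  regs: r0:0,r1:0,r2:Add2,r3:Mul2
  c21: -  regs: r0:0,r1:0,r2:Add2,r3:Mul2
  c22: CDB Add1=0  regs: r0:0,r1:0,r2:Add2,r3:Mul2
  c23: -  regs: r0:0,r1:0,r2:Add2,r3:Mul2
  c24: CDB Mul2=0  regs: r0:0,r1:0,r2:Add2,r3:0

STATUS = VALUE 0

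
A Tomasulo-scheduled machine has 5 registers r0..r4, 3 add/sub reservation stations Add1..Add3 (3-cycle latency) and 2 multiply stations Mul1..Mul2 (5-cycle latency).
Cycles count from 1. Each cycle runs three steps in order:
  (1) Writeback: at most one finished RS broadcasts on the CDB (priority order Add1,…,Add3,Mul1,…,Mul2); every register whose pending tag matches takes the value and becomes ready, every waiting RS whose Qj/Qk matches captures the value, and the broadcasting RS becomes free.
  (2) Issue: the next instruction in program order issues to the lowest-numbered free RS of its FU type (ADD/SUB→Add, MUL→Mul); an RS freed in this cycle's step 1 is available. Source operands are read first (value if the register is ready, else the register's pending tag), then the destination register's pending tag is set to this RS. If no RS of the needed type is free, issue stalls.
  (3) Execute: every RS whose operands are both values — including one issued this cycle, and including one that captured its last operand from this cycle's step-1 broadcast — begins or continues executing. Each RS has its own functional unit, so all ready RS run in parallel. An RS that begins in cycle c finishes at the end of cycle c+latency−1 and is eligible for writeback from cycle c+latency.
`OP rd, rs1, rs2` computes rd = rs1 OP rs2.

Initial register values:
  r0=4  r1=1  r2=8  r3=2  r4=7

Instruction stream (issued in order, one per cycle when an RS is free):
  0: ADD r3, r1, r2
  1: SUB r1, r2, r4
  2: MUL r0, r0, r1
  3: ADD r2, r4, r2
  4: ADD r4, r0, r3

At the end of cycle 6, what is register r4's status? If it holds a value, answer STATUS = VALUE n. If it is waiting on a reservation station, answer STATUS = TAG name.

cycle 1: issue ADD r3<-Add1 // r0:4,r1:1,r2:8,r3:Add1,r4:7
cycle 2: issue SUB r1<-Add2 // r0:4,r1:Add2,r2:8,r3:Add1,r4:7
cycle 3: issue MUL r0<-Mul1 // r0:Mul1,r1:Add2,r2:8,r3:Add1,r4:7
cycle 4: CDB Add1=9; issue ADD r2<-Add1 // r0:Mul1,r1:Add2,r2:Add1,r3:9,r4:7
cycle 5: CDB Add2=1; issue ADD r4<-Add2 // r0:Mul1,r1:1,r2:Add1,r3:9,r4:Add2
cycle 6: - // r0:Mul1,r1:1,r2:Add1,r3:9,r4:Add2

STATUS = TAG Add2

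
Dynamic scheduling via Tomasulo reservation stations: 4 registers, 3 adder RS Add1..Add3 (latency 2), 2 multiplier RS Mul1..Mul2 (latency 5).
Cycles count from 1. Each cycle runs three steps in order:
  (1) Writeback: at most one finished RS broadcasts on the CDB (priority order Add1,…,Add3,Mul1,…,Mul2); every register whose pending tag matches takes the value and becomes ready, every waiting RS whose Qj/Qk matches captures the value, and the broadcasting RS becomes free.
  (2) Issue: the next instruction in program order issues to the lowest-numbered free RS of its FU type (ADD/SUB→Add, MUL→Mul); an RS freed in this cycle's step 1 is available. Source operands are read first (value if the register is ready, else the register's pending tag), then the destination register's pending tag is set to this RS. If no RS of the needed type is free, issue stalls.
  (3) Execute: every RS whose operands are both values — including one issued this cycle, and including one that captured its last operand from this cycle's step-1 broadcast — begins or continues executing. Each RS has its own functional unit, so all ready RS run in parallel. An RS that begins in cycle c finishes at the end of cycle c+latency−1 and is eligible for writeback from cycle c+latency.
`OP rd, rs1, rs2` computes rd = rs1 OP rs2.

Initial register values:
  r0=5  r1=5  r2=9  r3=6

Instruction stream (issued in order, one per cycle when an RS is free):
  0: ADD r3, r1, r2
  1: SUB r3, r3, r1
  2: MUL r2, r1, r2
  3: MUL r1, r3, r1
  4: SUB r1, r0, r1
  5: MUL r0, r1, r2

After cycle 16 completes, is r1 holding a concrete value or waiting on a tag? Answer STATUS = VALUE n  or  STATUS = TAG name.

STATUS = VALUE -40

  c1: issue ADD r3<-Add1  regs: r0:5,r1:5,r2:9,r3:Add1
  c2: issue SUB r3<-Add2  regs: r0:5,r1:5,r2:9,r3:Add2
  c3: CDB Add1=14; issue MUL r2<-Mul1  regs: r0:5,r1:5,r2:Mul1,r3:Add2
  c4: issue MUL r1<-Mul2  regs: r0:5,r1:Mul2,r2:Mul1,r3:Add2
  c5: CDB Add2=9; issue SUB r1<-Add1  regs: r0:5,r1:Add1,r2:Mul1,r3:9
  c6: stall  regs: r0:5,r1:Add1,r2:Mul1,r3:9
  c7: stall  regs: r0:5,r1:Add1,r2:Mul1,r3:9
  c8: CDB Mul1=45; issue MUL r0<-Mul1  regs: r0:Mul1,r1:Add1,r2:45,r3:9
  c9: -  regs: r0:Mul1,r1:Add1,r2:45,r3:9
  c10: CDB Mul2=45  regs: r0:Mul1,r1:Add1,r2:45,r3:9
  c11: -  regs: r0:Mul1,r1:Add1,r2:45,r3:9
  c12: CDB Add1=-40  regs: r0:Mul1,r1:-40,r2:45,r3:9
  c13: -  regs: r0:Mul1,r1:-40,r2:45,r3:9
  c14: -  regs: r0:Mul1,r1:-40,r2:45,r3:9
  c15: -  regs: r0:Mul1,r1:-40,r2:45,r3:9
  c16: -  regs: r0:Mul1,r1:-40,r2:45,r3:9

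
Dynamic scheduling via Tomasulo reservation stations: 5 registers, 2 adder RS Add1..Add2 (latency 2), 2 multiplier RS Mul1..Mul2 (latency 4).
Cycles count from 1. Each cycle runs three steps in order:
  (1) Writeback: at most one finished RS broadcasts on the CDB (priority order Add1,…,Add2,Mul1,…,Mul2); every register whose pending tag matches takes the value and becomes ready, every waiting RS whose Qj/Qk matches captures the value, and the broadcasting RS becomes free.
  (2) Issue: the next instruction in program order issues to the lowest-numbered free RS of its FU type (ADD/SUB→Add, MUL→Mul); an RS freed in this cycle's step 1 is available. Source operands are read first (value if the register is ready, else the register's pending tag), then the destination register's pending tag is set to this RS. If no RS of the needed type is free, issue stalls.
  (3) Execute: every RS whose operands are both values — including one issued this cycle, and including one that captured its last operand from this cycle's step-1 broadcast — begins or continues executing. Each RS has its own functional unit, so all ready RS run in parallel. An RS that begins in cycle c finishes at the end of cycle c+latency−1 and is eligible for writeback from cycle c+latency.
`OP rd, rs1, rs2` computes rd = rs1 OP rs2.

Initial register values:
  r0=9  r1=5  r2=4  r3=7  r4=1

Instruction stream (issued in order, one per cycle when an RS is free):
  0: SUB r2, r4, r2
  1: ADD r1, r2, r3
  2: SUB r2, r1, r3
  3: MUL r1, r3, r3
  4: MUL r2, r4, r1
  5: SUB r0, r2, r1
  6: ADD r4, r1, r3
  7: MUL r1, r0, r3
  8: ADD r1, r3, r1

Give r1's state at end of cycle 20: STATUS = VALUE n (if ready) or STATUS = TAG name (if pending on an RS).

STATUS = VALUE 7

  c1: issue SUB r2<-Add1  regs: r0:9,r1:5,r2:Add1,r3:7,r4:1
  c2: issue ADD r1<-Add2  regs: r0:9,r1:Add2,r2:Add1,r3:7,r4:1
  c3: CDB Add1=-3; issue SUB r2<-Add1  regs: r0:9,r1:Add2,r2:Add1,r3:7,r4:1
  c4: issue MUL r1<-Mul1  regs: r0:9,r1:Mul1,r2:Add1,r3:7,r4:1
  c5: CDB Add2=4; issue MUL r2<-Mul2  regs: r0:9,r1:Mul1,r2:Mul2,r3:7,r4:1
  c6: issue SUB r0<-Add2  regs: r0:Add2,r1:Mul1,r2:Mul2,r3:7,r4:1
  c7: CDB Add1=-3; issue ADD r4<-Add1  regs: r0:Add2,r1:Mul1,r2:Mul2,r3:7,r4:Add1
  c8: CDB Mul1=49; issue MUL r1<-Mul1  regs: r0:Add2,r1:Mul1,r2:Mul2,r3:7,r4:Add1
  c9: stall  regs: r0:Add2,r1:Mul1,r2:Mul2,r3:7,r4:Add1
  c10: CDB Add1=56; issue ADD r1<-Add1  regs: r0:Add2,r1:Add1,r2:Mul2,r3:7,r4:56
  c11: -  regs: r0:Add2,r1:Add1,r2:Mul2,r3:7,r4:56
  c12: CDB Mul2=49  regs: r0:Add2,r1:Add1,r2:49,r3:7,r4:56
  c13: -  regs: r0:Add2,r1:Add1,r2:49,r3:7,r4:56
  c14: CDB Add2=0  regs: r0:0,r1:Add1,r2:49,r3:7,r4:56
  c15: -  regs: r0:0,r1:Add1,r2:49,r3:7,r4:56
  c16: -  regs: r0:0,r1:Add1,r2:49,r3:7,r4:56
  c17: -  regs: r0:0,r1:Add1,r2:49,r3:7,r4:56
  c18: CDB Mul1=0  regs: r0:0,r1:Add1,r2:49,r3:7,r4:56
  c19: -  regs: r0:0,r1:Add1,r2:49,r3:7,r4:56
  c20: CDB Add1=7  regs: r0:0,r1:7,r2:49,r3:7,r4:56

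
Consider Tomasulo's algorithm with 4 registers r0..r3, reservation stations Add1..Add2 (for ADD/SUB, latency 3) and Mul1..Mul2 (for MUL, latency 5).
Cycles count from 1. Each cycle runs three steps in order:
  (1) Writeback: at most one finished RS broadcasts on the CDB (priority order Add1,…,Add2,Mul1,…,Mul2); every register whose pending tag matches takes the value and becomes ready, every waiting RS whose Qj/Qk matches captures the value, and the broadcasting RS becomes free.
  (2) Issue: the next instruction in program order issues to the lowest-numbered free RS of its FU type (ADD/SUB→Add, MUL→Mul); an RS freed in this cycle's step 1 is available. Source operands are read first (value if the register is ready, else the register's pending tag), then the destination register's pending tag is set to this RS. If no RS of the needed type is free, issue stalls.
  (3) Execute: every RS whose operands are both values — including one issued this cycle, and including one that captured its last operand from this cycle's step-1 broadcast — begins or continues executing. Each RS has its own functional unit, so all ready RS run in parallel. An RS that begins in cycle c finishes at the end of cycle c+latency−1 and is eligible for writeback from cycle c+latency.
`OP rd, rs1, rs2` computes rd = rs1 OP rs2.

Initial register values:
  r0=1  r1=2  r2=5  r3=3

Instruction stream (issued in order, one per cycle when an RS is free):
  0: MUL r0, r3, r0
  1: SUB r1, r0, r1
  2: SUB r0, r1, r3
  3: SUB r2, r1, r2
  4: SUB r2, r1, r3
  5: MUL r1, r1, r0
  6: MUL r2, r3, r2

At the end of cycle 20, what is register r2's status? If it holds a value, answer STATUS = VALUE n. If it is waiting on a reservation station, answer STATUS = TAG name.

STATUS = VALUE -6

  c1: issue MUL r0<-Mul1  regs: r0:Mul1,r1:2,r2:5,r3:3
  c2: issue SUB r1<-Add1  regs: r0:Mul1,r1:Add1,r2:5,r3:3
  c3: issue SUB r0<-Add2  regs: r0:Add2,r1:Add1,r2:5,r3:3
  c4: stall  regs: r0:Add2,r1:Add1,r2:5,r3:3
  c5: stall  regs: r0:Add2,r1:Add1,r2:5,r3:3
  c6: CDB Mul1=3; stall  regs: r0:Add2,r1:Add1,r2:5,r3:3
  c7: stall  regs: r0:Add2,r1:Add1,r2:5,r3:3
  c8: stall  regs: r0:Add2,r1:Add1,r2:5,r3:3
  c9: CDB Add1=1; issue SUB r2<-Add1  regs: r0:Add2,r1:1,r2:Add1,r3:3
  c10: stall  regs: r0:Add2,r1:1,r2:Add1,r3:3
  c11: stall  regs: r0:Add2,r1:1,r2:Add1,r3:3
  c12: CDB Add1=-4; issue SUB r2<-Add1  regs: r0:Add2,r1:1,r2:Add1,r3:3
  c13: CDB Add2=-2; issue MUL r1<-Mul1  regs: r0:-2,r1:Mul1,r2:Add1,r3:3
  c14: issue MUL r2<-Mul2  regs: r0:-2,r1:Mul1,r2:Mul2,r3:3
  c15: CDB Add1=-2  regs: r0:-2,r1:Mul1,r2:Mul2,r3:3
  c16: -  regs: r0:-2,r1:Mul1,r2:Mul2,r3:3
  c17: -  regs: r0:-2,r1:Mul1,r2:Mul2,r3:3
  c18: CDB Mul1=-2  regs: r0:-2,r1:-2,r2:Mul2,r3:3
  c19: -  regs: r0:-2,r1:-2,r2:Mul2,r3:3
  c20: CDB Mul2=-6  regs: r0:-2,r1:-2,r2:-6,r3:3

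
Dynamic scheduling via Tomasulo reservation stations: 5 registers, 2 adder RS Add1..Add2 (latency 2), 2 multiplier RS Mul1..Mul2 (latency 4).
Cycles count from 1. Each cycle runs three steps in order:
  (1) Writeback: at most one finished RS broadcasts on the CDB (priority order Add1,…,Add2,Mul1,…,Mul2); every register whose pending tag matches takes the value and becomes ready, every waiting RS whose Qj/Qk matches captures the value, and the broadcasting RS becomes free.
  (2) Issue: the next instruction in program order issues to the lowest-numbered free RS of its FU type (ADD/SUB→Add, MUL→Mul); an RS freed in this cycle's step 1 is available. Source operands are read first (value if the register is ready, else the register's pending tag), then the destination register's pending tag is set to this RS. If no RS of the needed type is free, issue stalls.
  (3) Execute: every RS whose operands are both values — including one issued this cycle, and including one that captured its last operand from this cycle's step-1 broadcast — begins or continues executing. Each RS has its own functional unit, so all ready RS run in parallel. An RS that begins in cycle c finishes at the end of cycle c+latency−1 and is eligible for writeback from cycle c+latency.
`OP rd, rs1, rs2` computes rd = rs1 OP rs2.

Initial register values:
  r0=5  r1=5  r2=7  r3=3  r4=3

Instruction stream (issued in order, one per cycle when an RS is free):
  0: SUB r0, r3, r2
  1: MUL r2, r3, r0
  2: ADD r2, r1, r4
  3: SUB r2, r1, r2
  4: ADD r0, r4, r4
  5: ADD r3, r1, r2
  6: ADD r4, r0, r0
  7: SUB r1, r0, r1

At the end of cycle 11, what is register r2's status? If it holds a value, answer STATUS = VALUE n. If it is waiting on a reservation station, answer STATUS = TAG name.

STATUS = VALUE -3

cycle 1: issue SUB r0<-Add1 // r0:Add1,r1:5,r2:7,r3:3,r4:3
cycle 2: issue MUL r2<-Mul1 // r0:Add1,r1:5,r2:Mul1,r3:3,r4:3
cycle 3: CDB Add1=-4; issue ADD r2<-Add1 // r0:-4,r1:5,r2:Add1,r3:3,r4:3
cycle 4: issue SUB r2<-Add2 // r0:-4,r1:5,r2:Add2,r3:3,r4:3
cycle 5: CDB Add1=8; issue ADD r0<-Add1 // r0:Add1,r1:5,r2:Add2,r3:3,r4:3
cycle 6: stall // r0:Add1,r1:5,r2:Add2,r3:3,r4:3
cycle 7: CDB Add1=6; issue ADD r3<-Add1 // r0:6,r1:5,r2:Add2,r3:Add1,r4:3
cycle 8: CDB Add2=-3; issue ADD r4<-Add2 // r0:6,r1:5,r2:-3,r3:Add1,r4:Add2
cycle 9: CDB Mul1=-12; stall // r0:6,r1:5,r2:-3,r3:Add1,r4:Add2
cycle 10: CDB Add1=2; issue SUB r1<-Add1 // r0:6,r1:Add1,r2:-3,r3:2,r4:Add2
cycle 11: CDB Add2=12 // r0:6,r1:Add1,r2:-3,r3:2,r4:12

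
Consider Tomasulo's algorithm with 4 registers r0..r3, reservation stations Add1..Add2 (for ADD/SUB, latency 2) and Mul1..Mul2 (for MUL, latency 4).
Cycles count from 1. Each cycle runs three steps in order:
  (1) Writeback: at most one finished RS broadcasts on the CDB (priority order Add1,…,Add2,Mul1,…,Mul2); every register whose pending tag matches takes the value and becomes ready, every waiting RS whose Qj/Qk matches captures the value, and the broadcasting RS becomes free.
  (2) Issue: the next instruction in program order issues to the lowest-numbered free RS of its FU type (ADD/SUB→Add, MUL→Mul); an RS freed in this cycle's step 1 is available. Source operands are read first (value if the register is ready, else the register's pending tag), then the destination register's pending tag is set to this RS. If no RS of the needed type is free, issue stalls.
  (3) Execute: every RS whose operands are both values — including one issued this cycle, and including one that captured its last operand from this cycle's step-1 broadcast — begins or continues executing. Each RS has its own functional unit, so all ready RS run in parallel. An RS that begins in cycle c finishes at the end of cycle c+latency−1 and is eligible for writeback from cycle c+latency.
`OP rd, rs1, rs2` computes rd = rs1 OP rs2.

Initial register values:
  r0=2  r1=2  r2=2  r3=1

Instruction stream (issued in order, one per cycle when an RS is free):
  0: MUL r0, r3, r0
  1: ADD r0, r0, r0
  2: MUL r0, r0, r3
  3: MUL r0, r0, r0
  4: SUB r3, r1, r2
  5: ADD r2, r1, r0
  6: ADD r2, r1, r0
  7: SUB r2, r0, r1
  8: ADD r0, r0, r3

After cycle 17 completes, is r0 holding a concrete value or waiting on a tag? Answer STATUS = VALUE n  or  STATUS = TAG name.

STATUS = VALUE 16

cycle 1: issue MUL r0<-Mul1 // r0:Mul1,r1:2,r2:2,r3:1
cycle 2: issue ADD r0<-Add1 // r0:Add1,r1:2,r2:2,r3:1
cycle 3: issue MUL r0<-Mul2 // r0:Mul2,r1:2,r2:2,r3:1
cycle 4: stall // r0:Mul2,r1:2,r2:2,r3:1
cycle 5: CDB Mul1=2; issue MUL r0<-Mul1 // r0:Mul1,r1:2,r2:2,r3:1
cycle 6: issue SUB r3<-Add2 // r0:Mul1,r1:2,r2:2,r3:Add2
cycle 7: CDB Add1=4; issue ADD r2<-Add1 // r0:Mul1,r1:2,r2:Add1,r3:Add2
cycle 8: CDB Add2=0; issue ADD r2<-Add2 // r0:Mul1,r1:2,r2:Add2,r3:0
cycle 9: stall // r0:Mul1,r1:2,r2:Add2,r3:0
cycle 10: stall // r0:Mul1,r1:2,r2:Add2,r3:0
cycle 11: CDB Mul2=4; stall // r0:Mul1,r1:2,r2:Add2,r3:0
cycle 12: stall // r0:Mul1,r1:2,r2:Add2,r3:0
cycle 13: stall // r0:Mul1,r1:2,r2:Add2,r3:0
cycle 14: stall // r0:Mul1,r1:2,r2:Add2,r3:0
cycle 15: CDB Mul1=16; stall // r0:16,r1:2,r2:Add2,r3:0
cycle 16: stall // r0:16,r1:2,r2:Add2,r3:0
cycle 17: CDB Add1=18; issue SUB r2<-Add1 // r0:16,r1:2,r2:Add1,r3:0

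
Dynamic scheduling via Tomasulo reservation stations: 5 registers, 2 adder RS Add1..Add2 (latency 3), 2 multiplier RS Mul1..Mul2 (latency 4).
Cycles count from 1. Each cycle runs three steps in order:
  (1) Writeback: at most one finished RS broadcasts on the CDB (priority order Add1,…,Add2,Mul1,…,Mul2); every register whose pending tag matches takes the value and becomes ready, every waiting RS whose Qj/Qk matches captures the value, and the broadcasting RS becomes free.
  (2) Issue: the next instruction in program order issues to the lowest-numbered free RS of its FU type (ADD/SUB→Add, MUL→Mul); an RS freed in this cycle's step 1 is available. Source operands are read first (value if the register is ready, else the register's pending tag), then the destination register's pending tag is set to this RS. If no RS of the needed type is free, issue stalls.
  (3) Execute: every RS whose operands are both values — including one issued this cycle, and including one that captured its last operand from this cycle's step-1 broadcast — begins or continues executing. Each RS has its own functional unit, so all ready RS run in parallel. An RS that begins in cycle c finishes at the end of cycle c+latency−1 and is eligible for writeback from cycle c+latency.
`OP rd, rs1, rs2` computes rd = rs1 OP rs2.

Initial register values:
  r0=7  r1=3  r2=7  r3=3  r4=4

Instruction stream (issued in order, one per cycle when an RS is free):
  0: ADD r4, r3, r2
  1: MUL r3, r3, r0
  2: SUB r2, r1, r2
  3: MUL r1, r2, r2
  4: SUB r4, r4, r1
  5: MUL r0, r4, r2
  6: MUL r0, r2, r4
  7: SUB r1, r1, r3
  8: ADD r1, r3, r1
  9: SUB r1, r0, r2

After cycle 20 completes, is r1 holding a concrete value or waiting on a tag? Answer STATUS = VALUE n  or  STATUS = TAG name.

cycle 1: issue ADD r4<-Add1 // r0:7,r1:3,r2:7,r3:3,r4:Add1
cycle 2: issue MUL r3<-Mul1 // r0:7,r1:3,r2:7,r3:Mul1,r4:Add1
cycle 3: issue SUB r2<-Add2 // r0:7,r1:3,r2:Add2,r3:Mul1,r4:Add1
cycle 4: CDB Add1=10; issue MUL r1<-Mul2 // r0:7,r1:Mul2,r2:Add2,r3:Mul1,r4:10
cycle 5: issue SUB r4<-Add1 // r0:7,r1:Mul2,r2:Add2,r3:Mul1,r4:Add1
cycle 6: CDB Add2=-4; stall // r0:7,r1:Mul2,r2:-4,r3:Mul1,r4:Add1
cycle 7: CDB Mul1=21; issue MUL r0<-Mul1 // r0:Mul1,r1:Mul2,r2:-4,r3:21,r4:Add1
cycle 8: stall // r0:Mul1,r1:Mul2,r2:-4,r3:21,r4:Add1
cycle 9: stall // r0:Mul1,r1:Mul2,r2:-4,r3:21,r4:Add1
cycle 10: CDB Mul2=16; issue MUL r0<-Mul2 // r0:Mul2,r1:16,r2:-4,r3:21,r4:Add1
cycle 11: issue SUB r1<-Add2 // r0:Mul2,r1:Add2,r2:-4,r3:21,r4:Add1
cycle 12: stall // r0:Mul2,r1:Add2,r2:-4,r3:21,r4:Add1
cycle 13: CDB Add1=-6; issue ADD r1<-Add1 // r0:Mul2,r1:Add1,r2:-4,r3:21,r4:-6
cycle 14: CDB Add2=-5; issue SUB r1<-Add2 // r0:Mul2,r1:Add2,r2:-4,r3:21,r4:-6
cycle 15: - // r0:Mul2,r1:Add2,r2:-4,r3:21,r4:-6
cycle 16: - // r0:Mul2,r1:Add2,r2:-4,r3:21,r4:-6
cycle 17: CDB Add1=16 // r0:Mul2,r1:Add2,r2:-4,r3:21,r4:-6
cycle 18: CDB Mul1=24 // r0:Mul2,r1:Add2,r2:-4,r3:21,r4:-6
cycle 19: CDB Mul2=24 // r0:24,r1:Add2,r2:-4,r3:21,r4:-6
cycle 20: - // r0:24,r1:Add2,r2:-4,r3:21,r4:-6

STATUS = TAG Add2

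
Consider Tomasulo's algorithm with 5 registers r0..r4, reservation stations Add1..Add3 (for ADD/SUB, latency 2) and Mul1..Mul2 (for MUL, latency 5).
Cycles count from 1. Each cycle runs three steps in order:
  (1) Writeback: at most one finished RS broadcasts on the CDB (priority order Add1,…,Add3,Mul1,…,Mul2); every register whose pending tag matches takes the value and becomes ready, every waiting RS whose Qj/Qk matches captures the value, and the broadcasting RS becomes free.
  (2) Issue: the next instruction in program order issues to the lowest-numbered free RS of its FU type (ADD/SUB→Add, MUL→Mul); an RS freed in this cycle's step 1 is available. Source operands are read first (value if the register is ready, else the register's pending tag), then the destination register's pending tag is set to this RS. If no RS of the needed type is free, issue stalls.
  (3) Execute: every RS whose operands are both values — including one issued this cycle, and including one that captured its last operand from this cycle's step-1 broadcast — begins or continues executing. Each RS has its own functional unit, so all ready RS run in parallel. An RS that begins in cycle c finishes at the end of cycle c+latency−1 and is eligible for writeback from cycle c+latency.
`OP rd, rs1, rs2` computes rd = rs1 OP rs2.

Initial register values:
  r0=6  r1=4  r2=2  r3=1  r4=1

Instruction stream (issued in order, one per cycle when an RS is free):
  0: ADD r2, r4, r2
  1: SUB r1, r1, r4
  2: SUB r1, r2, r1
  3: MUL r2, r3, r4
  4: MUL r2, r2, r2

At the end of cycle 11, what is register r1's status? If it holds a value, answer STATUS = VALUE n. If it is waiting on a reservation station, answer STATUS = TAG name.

c1: issue ADD r2<-Add1 | r0:6,r1:4,r2:Add1,r3:1,r4:1
c2: issue SUB r1<-Add2 | r0:6,r1:Add2,r2:Add1,r3:1,r4:1
c3: CDB Add1=3; issue SUB r1<-Add1 | r0:6,r1:Add1,r2:3,r3:1,r4:1
c4: CDB Add2=3; issue MUL r2<-Mul1 | r0:6,r1:Add1,r2:Mul1,r3:1,r4:1
c5: issue MUL r2<-Mul2 | r0:6,r1:Add1,r2:Mul2,r3:1,r4:1
c6: CDB Add1=0 | r0:6,r1:0,r2:Mul2,r3:1,r4:1
c7: - | r0:6,r1:0,r2:Mul2,r3:1,r4:1
c8: - | r0:6,r1:0,r2:Mul2,r3:1,r4:1
c9: CDB Mul1=1 | r0:6,r1:0,r2:Mul2,r3:1,r4:1
c10: - | r0:6,r1:0,r2:Mul2,r3:1,r4:1
c11: - | r0:6,r1:0,r2:Mul2,r3:1,r4:1

STATUS = VALUE 0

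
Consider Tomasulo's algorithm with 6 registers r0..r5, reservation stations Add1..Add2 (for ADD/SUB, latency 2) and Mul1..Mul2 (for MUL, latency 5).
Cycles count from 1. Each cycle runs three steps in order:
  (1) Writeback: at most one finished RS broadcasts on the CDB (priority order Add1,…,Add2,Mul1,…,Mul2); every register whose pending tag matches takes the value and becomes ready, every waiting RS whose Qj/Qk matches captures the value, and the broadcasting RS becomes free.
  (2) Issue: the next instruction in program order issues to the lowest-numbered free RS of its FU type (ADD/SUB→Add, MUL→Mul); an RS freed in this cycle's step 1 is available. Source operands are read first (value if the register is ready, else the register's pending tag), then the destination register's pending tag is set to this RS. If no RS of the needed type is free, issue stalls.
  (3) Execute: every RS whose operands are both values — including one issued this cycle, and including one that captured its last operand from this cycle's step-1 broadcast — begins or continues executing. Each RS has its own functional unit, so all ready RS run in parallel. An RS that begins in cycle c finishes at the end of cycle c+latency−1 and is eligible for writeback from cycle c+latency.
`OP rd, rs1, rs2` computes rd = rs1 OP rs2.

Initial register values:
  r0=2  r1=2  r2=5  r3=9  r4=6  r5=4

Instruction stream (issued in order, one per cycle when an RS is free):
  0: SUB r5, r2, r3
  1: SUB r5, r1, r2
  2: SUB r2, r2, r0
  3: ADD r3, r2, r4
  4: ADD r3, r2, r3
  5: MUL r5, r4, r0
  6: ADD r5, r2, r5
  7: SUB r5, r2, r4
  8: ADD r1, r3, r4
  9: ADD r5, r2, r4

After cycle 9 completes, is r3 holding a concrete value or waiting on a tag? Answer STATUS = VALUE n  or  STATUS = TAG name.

cycle 1: issue SUB r5<-Add1 // r0:2,r1:2,r2:5,r3:9,r4:6,r5:Add1
cycle 2: issue SUB r5<-Add2 // r0:2,r1:2,r2:5,r3:9,r4:6,r5:Add2
cycle 3: CDB Add1=-4; issue SUB r2<-Add1 // r0:2,r1:2,r2:Add1,r3:9,r4:6,r5:Add2
cycle 4: CDB Add2=-3; issue ADD r3<-Add2 // r0:2,r1:2,r2:Add1,r3:Add2,r4:6,r5:-3
cycle 5: CDB Add1=3; issue ADD r3<-Add1 // r0:2,r1:2,r2:3,r3:Add1,r4:6,r5:-3
cycle 6: issue MUL r5<-Mul1 // r0:2,r1:2,r2:3,r3:Add1,r4:6,r5:Mul1
cycle 7: CDB Add2=9; issue ADD r5<-Add2 // r0:2,r1:2,r2:3,r3:Add1,r4:6,r5:Add2
cycle 8: stall // r0:2,r1:2,r2:3,r3:Add1,r4:6,r5:Add2
cycle 9: CDB Add1=12; issue SUB r5<-Add1 // r0:2,r1:2,r2:3,r3:12,r4:6,r5:Add1

STATUS = VALUE 12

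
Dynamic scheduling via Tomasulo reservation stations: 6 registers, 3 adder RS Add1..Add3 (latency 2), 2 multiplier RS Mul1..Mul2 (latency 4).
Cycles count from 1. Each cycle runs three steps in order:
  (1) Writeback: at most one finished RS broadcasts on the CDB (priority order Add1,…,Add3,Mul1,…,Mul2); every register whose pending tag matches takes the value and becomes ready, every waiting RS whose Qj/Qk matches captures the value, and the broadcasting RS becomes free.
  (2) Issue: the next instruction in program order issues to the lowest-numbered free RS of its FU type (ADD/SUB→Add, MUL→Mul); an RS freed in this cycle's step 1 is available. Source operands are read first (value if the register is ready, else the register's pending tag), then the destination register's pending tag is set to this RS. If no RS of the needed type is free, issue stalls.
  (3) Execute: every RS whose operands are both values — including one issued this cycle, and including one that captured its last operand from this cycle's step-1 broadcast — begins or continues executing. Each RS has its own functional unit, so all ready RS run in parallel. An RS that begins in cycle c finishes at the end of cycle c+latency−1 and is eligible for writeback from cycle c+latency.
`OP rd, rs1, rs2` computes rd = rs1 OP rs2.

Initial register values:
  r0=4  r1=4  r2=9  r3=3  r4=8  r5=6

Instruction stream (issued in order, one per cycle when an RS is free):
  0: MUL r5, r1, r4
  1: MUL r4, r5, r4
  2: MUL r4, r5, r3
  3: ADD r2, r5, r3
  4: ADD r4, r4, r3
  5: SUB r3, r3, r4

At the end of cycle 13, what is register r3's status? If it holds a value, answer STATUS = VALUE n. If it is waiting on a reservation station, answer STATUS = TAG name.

c1: issue MUL r5<-Mul1 | r0:4,r1:4,r2:9,r3:3,r4:8,r5:Mul1
c2: issue MUL r4<-Mul2 | r0:4,r1:4,r2:9,r3:3,r4:Mul2,r5:Mul1
c3: stall | r0:4,r1:4,r2:9,r3:3,r4:Mul2,r5:Mul1
c4: stall | r0:4,r1:4,r2:9,r3:3,r4:Mul2,r5:Mul1
c5: CDB Mul1=32; issue MUL r4<-Mul1 | r0:4,r1:4,r2:9,r3:3,r4:Mul1,r5:32
c6: issue ADD r2<-Add1 | r0:4,r1:4,r2:Add1,r3:3,r4:Mul1,r5:32
c7: issue ADD r4<-Add2 | r0:4,r1:4,r2:Add1,r3:3,r4:Add2,r5:32
c8: CDB Add1=35; issue SUB r3<-Add1 | r0:4,r1:4,r2:35,r3:Add1,r4:Add2,r5:32
c9: CDB Mul1=96 | r0:4,r1:4,r2:35,r3:Add1,r4:Add2,r5:32
c10: CDB Mul2=256 | r0:4,r1:4,r2:35,r3:Add1,r4:Add2,r5:32
c11: CDB Add2=99 | r0:4,r1:4,r2:35,r3:Add1,r4:99,r5:32
c12: - | r0:4,r1:4,r2:35,r3:Add1,r4:99,r5:32
c13: CDB Add1=-96 | r0:4,r1:4,r2:35,r3:-96,r4:99,r5:32

STATUS = VALUE -96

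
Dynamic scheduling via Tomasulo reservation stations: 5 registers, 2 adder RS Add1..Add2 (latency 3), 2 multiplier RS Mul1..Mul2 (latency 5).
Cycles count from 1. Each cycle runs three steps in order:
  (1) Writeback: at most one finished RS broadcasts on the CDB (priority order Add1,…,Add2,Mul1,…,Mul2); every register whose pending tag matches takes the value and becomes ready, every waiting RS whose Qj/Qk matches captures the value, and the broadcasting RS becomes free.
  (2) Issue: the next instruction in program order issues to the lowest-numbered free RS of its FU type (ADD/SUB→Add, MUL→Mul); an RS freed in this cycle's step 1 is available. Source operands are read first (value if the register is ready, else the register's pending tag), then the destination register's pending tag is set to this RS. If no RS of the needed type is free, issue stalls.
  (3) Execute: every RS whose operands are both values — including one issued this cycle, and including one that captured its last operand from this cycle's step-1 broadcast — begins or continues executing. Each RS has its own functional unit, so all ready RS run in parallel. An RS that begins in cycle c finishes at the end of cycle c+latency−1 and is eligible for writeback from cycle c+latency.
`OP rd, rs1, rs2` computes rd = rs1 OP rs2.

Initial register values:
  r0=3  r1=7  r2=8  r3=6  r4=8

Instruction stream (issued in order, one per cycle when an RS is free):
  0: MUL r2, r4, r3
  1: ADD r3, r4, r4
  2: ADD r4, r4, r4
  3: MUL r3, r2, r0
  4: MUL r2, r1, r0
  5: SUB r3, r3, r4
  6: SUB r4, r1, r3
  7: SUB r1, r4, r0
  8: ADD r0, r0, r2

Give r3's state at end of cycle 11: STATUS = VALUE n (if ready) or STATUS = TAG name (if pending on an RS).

STATUS = TAG Add1

  c1: issue MUL r2<-Mul1  regs: r0:3,r1:7,r2:Mul1,r3:6,r4:8
  c2: issue ADD r3<-Add1  regs: r0:3,r1:7,r2:Mul1,r3:Add1,r4:8
  c3: issue ADD r4<-Add2  regs: r0:3,r1:7,r2:Mul1,r3:Add1,r4:Add2
  c4: issue MUL r3<-Mul2  regs: r0:3,r1:7,r2:Mul1,r3:Mul2,r4:Add2
  c5: CDB Add1=16; stall  regs: r0:3,r1:7,r2:Mul1,r3:Mul2,r4:Add2
  c6: CDB Add2=16; stall  regs: r0:3,r1:7,r2:Mul1,r3:Mul2,r4:16
  c7: CDB Mul1=48; issue MUL r2<-Mul1  regs: r0:3,r1:7,r2:Mul1,r3:Mul2,r4:16
  c8: issue SUB r3<-Add1  regs: r0:3,r1:7,r2:Mul1,r3:Add1,r4:16
  c9: issue SUB r4<-Add2  regs: r0:3,r1:7,r2:Mul1,r3:Add1,r4:Add2
  c10: stall  regs: r0:3,r1:7,r2:Mul1,r3:Add1,r4:Add2
  c11: stall  regs: r0:3,r1:7,r2:Mul1,r3:Add1,r4:Add2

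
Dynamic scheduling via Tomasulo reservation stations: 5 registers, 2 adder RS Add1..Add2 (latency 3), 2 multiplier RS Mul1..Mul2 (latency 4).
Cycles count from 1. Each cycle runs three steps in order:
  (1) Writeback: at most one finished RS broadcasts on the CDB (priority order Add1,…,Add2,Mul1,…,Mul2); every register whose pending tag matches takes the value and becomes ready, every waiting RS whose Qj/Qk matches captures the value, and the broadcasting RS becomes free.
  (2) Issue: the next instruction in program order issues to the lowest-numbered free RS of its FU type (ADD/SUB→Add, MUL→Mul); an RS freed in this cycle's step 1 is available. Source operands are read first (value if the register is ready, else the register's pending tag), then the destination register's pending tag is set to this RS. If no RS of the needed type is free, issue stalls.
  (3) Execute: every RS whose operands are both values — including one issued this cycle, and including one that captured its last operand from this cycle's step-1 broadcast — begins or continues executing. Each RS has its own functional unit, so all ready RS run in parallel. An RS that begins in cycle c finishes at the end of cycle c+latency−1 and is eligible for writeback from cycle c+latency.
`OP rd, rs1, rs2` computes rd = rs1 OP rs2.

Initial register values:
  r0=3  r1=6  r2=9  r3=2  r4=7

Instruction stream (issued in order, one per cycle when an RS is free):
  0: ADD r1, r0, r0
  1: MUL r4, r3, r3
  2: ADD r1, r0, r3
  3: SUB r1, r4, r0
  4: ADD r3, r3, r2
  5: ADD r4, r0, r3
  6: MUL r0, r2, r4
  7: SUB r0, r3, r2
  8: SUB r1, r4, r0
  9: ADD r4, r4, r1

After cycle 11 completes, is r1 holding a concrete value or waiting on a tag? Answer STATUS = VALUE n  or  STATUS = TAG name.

cycle 1: issue ADD r1<-Add1 // r0:3,r1:Add1,r2:9,r3:2,r4:7
cycle 2: issue MUL r4<-Mul1 // r0:3,r1:Add1,r2:9,r3:2,r4:Mul1
cycle 3: issue ADD r1<-Add2 // r0:3,r1:Add2,r2:9,r3:2,r4:Mul1
cycle 4: CDB Add1=6; issue SUB r1<-Add1 // r0:3,r1:Add1,r2:9,r3:2,r4:Mul1
cycle 5: stall // r0:3,r1:Add1,r2:9,r3:2,r4:Mul1
cycle 6: CDB Add2=5; issue ADD r3<-Add2 // r0:3,r1:Add1,r2:9,r3:Add2,r4:Mul1
cycle 7: CDB Mul1=4; stall // r0:3,r1:Add1,r2:9,r3:Add2,r4:4
cycle 8: stall // r0:3,r1:Add1,r2:9,r3:Add2,r4:4
cycle 9: CDB Add2=11; issue ADD r4<-Add2 // r0:3,r1:Add1,r2:9,r3:11,r4:Add2
cycle 10: CDB Add1=1; issue MUL r0<-Mul1 // r0:Mul1,r1:1,r2:9,r3:11,r4:Add2
cycle 11: issue SUB r0<-Add1 // r0:Add1,r1:1,r2:9,r3:11,r4:Add2

STATUS = VALUE 1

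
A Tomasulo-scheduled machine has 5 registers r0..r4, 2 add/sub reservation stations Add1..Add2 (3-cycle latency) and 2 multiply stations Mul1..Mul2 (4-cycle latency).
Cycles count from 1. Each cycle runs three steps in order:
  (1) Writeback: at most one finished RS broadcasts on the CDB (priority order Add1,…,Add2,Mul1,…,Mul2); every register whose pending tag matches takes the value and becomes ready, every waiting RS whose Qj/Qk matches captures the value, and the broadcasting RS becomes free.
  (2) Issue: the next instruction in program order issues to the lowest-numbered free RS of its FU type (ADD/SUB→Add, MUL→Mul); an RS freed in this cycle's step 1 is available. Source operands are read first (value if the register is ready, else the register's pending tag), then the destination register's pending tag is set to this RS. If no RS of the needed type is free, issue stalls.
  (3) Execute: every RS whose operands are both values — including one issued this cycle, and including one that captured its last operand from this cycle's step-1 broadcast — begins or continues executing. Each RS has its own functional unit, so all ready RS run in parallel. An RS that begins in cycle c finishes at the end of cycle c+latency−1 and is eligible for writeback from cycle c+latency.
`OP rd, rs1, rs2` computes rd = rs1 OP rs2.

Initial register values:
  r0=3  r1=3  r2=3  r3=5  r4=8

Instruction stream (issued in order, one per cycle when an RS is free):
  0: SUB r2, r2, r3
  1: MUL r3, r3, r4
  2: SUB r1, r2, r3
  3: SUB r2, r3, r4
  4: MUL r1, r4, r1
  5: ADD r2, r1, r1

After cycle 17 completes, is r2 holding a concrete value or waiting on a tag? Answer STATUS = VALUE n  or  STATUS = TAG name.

cycle 1: issue SUB r2<-Add1 // r0:3,r1:3,r2:Add1,r3:5,r4:8
cycle 2: issue MUL r3<-Mul1 // r0:3,r1:3,r2:Add1,r3:Mul1,r4:8
cycle 3: issue SUB r1<-Add2 // r0:3,r1:Add2,r2:Add1,r3:Mul1,r4:8
cycle 4: CDB Add1=-2; issue SUB r2<-Add1 // r0:3,r1:Add2,r2:Add1,r3:Mul1,r4:8
cycle 5: issue MUL r1<-Mul2 // r0:3,r1:Mul2,r2:Add1,r3:Mul1,r4:8
cycle 6: CDB Mul1=40; stall // r0:3,r1:Mul2,r2:Add1,r3:40,r4:8
cycle 7: stall // r0:3,r1:Mul2,r2:Add1,r3:40,r4:8
cycle 8: stall // r0:3,r1:Mul2,r2:Add1,r3:40,r4:8
cycle 9: CDB Add1=32; issue ADD r2<-Add1 // r0:3,r1:Mul2,r2:Add1,r3:40,r4:8
cycle 10: CDB Add2=-42 // r0:3,r1:Mul2,r2:Add1,r3:40,r4:8
cycle 11: - // r0:3,r1:Mul2,r2:Add1,r3:40,r4:8
cycle 12: - // r0:3,r1:Mul2,r2:Add1,r3:40,r4:8
cycle 13: - // r0:3,r1:Mul2,r2:Add1,r3:40,r4:8
cycle 14: CDB Mul2=-336 // r0:3,r1:-336,r2:Add1,r3:40,r4:8
cycle 15: - // r0:3,r1:-336,r2:Add1,r3:40,r4:8
cycle 16: - // r0:3,r1:-336,r2:Add1,r3:40,r4:8
cycle 17: CDB Add1=-672 // r0:3,r1:-336,r2:-672,r3:40,r4:8

STATUS = VALUE -672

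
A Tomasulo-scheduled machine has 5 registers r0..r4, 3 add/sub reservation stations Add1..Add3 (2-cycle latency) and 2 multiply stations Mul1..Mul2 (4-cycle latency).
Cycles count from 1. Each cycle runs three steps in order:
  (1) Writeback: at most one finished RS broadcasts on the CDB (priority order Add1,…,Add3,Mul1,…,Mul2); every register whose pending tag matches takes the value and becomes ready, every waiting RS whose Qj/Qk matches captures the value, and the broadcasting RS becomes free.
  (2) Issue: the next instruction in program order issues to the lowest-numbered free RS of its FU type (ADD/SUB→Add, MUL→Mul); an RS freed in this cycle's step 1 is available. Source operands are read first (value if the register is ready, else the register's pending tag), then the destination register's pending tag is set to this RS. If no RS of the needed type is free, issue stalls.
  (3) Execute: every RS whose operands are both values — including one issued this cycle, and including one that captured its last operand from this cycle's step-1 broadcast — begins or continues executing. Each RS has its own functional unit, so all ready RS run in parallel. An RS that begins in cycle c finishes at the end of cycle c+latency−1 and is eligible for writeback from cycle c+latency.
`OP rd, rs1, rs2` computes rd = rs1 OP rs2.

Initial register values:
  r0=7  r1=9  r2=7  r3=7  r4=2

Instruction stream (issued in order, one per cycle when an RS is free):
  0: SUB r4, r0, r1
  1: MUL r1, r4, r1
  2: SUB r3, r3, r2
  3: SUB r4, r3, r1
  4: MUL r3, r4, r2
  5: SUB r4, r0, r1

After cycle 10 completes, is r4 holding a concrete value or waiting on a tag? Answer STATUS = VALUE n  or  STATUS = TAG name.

STATUS = VALUE 25

c1: issue SUB r4<-Add1 | r0:7,r1:9,r2:7,r3:7,r4:Add1
c2: issue MUL r1<-Mul1 | r0:7,r1:Mul1,r2:7,r3:7,r4:Add1
c3: CDB Add1=-2; issue SUB r3<-Add1 | r0:7,r1:Mul1,r2:7,r3:Add1,r4:-2
c4: issue SUB r4<-Add2 | r0:7,r1:Mul1,r2:7,r3:Add1,r4:Add2
c5: CDB Add1=0; issue MUL r3<-Mul2 | r0:7,r1:Mul1,r2:7,r3:Mul2,r4:Add2
c6: issue SUB r4<-Add1 | r0:7,r1:Mul1,r2:7,r3:Mul2,r4:Add1
c7: CDB Mul1=-18 | r0:7,r1:-18,r2:7,r3:Mul2,r4:Add1
c8: - | r0:7,r1:-18,r2:7,r3:Mul2,r4:Add1
c9: CDB Add1=25 | r0:7,r1:-18,r2:7,r3:Mul2,r4:25
c10: CDB Add2=18 | r0:7,r1:-18,r2:7,r3:Mul2,r4:25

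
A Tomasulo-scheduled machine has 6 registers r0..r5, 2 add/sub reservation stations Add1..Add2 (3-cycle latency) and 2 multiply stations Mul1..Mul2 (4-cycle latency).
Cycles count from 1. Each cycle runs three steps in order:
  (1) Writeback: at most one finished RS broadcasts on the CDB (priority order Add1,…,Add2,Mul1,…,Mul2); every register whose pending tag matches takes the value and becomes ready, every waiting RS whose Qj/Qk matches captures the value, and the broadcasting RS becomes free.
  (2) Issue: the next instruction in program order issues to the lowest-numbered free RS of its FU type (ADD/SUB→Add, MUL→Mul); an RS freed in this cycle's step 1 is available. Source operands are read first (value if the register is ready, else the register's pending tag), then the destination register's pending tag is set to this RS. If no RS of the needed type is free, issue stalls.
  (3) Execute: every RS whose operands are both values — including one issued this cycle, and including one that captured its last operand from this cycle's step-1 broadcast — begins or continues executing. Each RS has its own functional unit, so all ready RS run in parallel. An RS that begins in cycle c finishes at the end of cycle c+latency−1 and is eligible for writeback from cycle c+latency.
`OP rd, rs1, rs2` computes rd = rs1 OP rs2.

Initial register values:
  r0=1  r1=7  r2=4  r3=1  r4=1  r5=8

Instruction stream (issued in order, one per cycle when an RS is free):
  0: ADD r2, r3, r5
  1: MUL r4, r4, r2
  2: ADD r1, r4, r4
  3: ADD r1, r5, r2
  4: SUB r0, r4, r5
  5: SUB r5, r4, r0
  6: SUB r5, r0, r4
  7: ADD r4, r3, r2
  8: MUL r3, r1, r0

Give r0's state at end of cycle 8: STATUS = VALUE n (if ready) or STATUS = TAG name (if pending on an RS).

  c1: issue ADD r2<-Add1  regs: r0:1,r1:7,r2:Add1,r3:1,r4:1,r5:8
  c2: issue MUL r4<-Mul1  regs: r0:1,r1:7,r2:Add1,r3:1,r4:Mul1,r5:8
  c3: issue ADD r1<-Add2  regs: r0:1,r1:Add2,r2:Add1,r3:1,r4:Mul1,r5:8
  c4: CDB Add1=9; issue ADD r1<-Add1  regs: r0:1,r1:Add1,r2:9,r3:1,r4:Mul1,r5:8
  c5: stall  regs: r0:1,r1:Add1,r2:9,r3:1,r4:Mul1,r5:8
  c6: stall  regs: r0:1,r1:Add1,r2:9,r3:1,r4:Mul1,r5:8
  c7: CDB Add1=17; issue SUB r0<-Add1  regs: r0:Add1,r1:17,r2:9,r3:1,r4:Mul1,r5:8
  c8: CDB Mul1=9; stall  regs: r0:Add1,r1:17,r2:9,r3:1,r4:9,r5:8

STATUS = TAG Add1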